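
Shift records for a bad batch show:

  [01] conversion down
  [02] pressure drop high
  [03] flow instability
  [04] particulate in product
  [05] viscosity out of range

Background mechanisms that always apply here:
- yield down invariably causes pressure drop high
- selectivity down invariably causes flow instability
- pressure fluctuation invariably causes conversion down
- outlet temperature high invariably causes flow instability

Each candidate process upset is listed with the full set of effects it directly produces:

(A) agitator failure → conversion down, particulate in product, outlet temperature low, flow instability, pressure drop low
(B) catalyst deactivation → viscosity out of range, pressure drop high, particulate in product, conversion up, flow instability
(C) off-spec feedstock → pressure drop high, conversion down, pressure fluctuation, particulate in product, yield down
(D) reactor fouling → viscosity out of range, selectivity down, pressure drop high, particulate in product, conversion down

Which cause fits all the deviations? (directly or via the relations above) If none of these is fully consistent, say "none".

For each candidate, compare predicted effects to what was observed:
(A) agitator failure — fails on pressure drop high, viscosity out of range (predicts pressure drop low, not pressure drop high)
(B) catalyst deactivation — fails on conversion down (predicts conversion up, not conversion down)
(C) off-spec feedstock — does not account for flow instability, viscosity out of range
(D) reactor fouling — accounts for every observation (flow instability by selectivity down → flow instability)
Only (D) is consistent with every observation.

D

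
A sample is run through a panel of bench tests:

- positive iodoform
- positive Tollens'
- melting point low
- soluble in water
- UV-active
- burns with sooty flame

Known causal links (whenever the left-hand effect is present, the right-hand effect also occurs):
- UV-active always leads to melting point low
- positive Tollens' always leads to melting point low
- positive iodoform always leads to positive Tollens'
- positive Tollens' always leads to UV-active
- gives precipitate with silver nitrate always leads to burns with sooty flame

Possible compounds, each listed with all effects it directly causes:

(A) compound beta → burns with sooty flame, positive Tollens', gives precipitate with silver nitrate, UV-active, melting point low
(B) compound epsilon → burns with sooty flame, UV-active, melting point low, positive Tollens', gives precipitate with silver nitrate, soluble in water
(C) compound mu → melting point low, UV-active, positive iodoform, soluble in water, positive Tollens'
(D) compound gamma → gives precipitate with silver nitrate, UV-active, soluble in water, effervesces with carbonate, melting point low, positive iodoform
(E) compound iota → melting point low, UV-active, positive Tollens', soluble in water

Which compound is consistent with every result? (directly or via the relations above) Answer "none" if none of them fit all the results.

D

Per-candidate check:
(A) compound beta — positive iodoform NO; positive Tollens' yes; melting point low yes; soluble in water NO; UV-active yes; burns with sooty flame yes
(B) compound epsilon — does not account for positive iodoform
(C) compound mu — positive iodoform yes; positive Tollens' yes; melting point low yes; soluble in water yes; UV-active yes; burns with sooty flame NO
(D) compound gamma — accounts for every observation (positive Tollens' by positive iodoform → positive Tollens')
(E) compound iota — positive iodoform NO; positive Tollens' yes; melting point low yes; soluble in water yes; UV-active yes; burns with sooty flame NO
(D) is the only candidate with no mismatches.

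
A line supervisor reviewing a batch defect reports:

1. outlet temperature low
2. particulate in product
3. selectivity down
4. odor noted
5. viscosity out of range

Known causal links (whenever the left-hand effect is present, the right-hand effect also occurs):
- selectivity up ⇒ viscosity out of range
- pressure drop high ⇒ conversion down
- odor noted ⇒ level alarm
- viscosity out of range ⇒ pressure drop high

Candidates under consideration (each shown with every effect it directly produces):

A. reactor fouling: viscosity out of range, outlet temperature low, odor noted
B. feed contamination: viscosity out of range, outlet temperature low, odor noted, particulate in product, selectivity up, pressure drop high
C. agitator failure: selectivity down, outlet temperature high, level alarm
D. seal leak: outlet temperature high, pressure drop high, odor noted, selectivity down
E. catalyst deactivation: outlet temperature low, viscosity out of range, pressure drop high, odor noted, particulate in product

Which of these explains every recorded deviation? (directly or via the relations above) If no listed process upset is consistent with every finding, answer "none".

none

Checking each candidate against the observations:
(A) reactor fouling — does not account for particulate in product, selectivity down
(B) feed contamination — outlet temperature low match; particulate in product match; selectivity down miss; odor noted match; viscosity out of range match
(C) agitator failure — fails on outlet temperature low, particulate in product, odor noted, viscosity out of range (predicts outlet temperature high, not outlet temperature low)
(D) seal leak — outlet temperature low miss; particulate in product miss; selectivity down match; odor noted match; viscosity out of range miss
(E) catalyst deactivation — does not account for selectivity down
None of the listed candidates fits everything.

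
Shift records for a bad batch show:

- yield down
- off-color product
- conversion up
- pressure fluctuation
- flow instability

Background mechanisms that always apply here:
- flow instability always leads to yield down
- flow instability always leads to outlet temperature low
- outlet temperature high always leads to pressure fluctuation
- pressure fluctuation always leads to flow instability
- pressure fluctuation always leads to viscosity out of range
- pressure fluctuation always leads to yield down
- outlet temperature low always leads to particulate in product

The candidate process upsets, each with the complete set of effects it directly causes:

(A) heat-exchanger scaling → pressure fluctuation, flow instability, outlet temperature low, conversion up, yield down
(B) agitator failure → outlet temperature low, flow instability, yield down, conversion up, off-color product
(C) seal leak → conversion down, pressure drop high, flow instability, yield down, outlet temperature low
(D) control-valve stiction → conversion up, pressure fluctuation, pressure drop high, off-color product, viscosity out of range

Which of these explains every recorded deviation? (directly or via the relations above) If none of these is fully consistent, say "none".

D

Testing each hypothesis:
(A) heat-exchanger scaling — does not account for off-color product
(B) agitator failure — does not account for pressure fluctuation
(C) seal leak — yield down +; off-color product -; conversion up -; pressure fluctuation -; flow instability +
(D) control-valve stiction — accounts for every observation (yield down through pressure fluctuation → yield down)
(D) alone accounts for all the evidence.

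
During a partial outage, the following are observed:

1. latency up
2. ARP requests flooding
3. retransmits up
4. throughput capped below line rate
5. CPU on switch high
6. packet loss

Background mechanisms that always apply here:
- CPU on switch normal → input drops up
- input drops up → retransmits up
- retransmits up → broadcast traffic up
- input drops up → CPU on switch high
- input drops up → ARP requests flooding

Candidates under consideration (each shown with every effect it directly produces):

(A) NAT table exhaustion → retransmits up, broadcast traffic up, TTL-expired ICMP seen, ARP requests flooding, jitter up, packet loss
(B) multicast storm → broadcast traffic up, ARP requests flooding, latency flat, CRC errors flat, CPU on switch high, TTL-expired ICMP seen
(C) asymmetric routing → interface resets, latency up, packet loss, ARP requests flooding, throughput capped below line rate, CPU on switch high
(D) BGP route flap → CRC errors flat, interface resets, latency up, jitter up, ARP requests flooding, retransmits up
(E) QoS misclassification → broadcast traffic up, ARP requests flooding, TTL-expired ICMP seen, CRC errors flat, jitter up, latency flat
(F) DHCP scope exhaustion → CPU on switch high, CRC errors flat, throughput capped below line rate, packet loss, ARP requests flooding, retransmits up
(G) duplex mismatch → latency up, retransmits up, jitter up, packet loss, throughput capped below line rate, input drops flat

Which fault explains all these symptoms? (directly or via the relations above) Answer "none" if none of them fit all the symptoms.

none

Checking each candidate against the observations:
(A) NAT table exhaustion — does not account for latency up, throughput capped below line rate, CPU on switch high
(B) multicast storm — fails on latency up, retransmits up, throughput capped below line rate, packet loss (predicts latency flat, not latency up)
(C) asymmetric routing — latency up ✓; ARP requests flooding ✓; retransmits up ✗; throughput capped below line rate ✓; CPU on switch high ✓; packet loss ✓
(D) BGP route flap — latency up ✓; ARP requests flooding ✓; retransmits up ✓; throughput capped below line rate ✗; CPU on switch high ✗; packet loss ✗
(E) QoS misclassification — latency up ✗; ARP requests flooding ✓; retransmits up ✗; throughput capped below line rate ✗; CPU on switch high ✗; packet loss ✗
(F) DHCP scope exhaustion — latency up ✗; ARP requests flooding ✓; retransmits up ✓; throughput capped below line rate ✓; CPU on switch high ✓; packet loss ✓
(G) duplex mismatch — does not account for ARP requests flooding, CPU on switch high
No candidate is consistent with all observations.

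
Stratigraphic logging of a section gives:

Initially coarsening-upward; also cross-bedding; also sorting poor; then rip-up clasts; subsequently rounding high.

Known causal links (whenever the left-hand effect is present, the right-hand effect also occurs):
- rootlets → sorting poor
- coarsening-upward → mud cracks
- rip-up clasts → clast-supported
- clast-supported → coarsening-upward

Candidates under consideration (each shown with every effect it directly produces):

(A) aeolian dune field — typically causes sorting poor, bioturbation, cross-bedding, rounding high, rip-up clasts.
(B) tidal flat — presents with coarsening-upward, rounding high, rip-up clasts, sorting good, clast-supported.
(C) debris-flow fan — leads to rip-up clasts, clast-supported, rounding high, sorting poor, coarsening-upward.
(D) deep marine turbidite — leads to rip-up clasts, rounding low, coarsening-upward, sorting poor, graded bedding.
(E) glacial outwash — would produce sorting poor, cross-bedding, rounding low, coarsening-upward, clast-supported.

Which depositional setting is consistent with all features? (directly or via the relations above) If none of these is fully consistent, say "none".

A

For each candidate, compare predicted effects to what was observed:
(A) aeolian dune field — coarsening-upward match (through rip-up clasts → clast-supported → coarsening-upward); cross-bedding match; sorting poor match; rip-up clasts match; rounding high match
(B) tidal flat — fails on cross-bedding, sorting poor (predicts sorting good, not sorting poor)
(C) debris-flow fan — coarsening-upward match; cross-bedding miss; sorting poor match; rip-up clasts match; rounding high match
(D) deep marine turbidite — coarsening-upward match; cross-bedding miss; sorting poor match; rip-up clasts match; rounding high miss
(E) glacial outwash — fails on rip-up clasts, rounding high (predicts rounding low, not rounding high)
Only (A) is consistent with every observation.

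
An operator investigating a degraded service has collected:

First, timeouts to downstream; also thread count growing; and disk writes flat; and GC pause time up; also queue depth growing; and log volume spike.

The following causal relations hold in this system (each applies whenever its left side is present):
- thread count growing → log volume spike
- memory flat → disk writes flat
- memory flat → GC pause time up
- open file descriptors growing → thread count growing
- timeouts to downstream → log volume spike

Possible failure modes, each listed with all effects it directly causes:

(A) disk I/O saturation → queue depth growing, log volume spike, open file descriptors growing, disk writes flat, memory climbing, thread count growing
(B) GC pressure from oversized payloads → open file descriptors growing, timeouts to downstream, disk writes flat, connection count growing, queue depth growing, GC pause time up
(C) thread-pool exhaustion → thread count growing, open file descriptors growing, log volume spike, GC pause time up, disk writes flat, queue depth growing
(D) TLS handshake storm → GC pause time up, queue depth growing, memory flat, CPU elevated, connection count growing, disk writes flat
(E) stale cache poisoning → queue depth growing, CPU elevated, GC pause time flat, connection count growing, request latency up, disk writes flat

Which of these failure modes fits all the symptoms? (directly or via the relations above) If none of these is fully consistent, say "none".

B

Per-candidate check:
(A) disk I/O saturation — timeouts to downstream NO; thread count growing yes; disk writes flat yes; GC pause time up NO; queue depth growing yes; log volume spike yes
(B) GC pressure from oversized payloads — accounts for every observation (thread count growing by open file descriptors growing → thread count growing)
(C) thread-pool exhaustion — does not account for timeouts to downstream
(D) TLS handshake storm — timeouts to downstream NO; thread count growing NO; disk writes flat yes; GC pause time up yes; queue depth growing yes; log volume spike NO
(E) stale cache poisoning — fails on timeouts to downstream, thread count growing, GC pause time up, log volume spike (predicts GC pause time flat, not GC pause time up)
(B) is the only candidate with no mismatches.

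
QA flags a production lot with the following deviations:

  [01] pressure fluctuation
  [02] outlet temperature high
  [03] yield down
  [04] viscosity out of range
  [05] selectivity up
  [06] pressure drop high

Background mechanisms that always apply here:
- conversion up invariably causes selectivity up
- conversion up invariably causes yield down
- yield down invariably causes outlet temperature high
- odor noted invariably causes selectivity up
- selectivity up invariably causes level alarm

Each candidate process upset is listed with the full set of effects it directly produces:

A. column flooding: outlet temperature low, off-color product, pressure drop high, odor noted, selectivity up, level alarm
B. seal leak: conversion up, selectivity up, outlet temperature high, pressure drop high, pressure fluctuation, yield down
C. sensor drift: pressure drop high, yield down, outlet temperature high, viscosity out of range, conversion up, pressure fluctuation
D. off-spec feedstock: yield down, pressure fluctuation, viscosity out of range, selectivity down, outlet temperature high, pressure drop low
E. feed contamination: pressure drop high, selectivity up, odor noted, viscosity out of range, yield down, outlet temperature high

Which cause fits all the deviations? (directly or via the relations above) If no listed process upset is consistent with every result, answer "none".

For each candidate, compare predicted effects to what was observed:
(A) column flooding — pressure fluctuation ✗; outlet temperature high ✗; yield down ✗; viscosity out of range ✗; selectivity up ✓; pressure drop high ✓
(B) seal leak — does not account for viscosity out of range
(C) sensor drift — pressure fluctuation ✓; outlet temperature high ✓; yield down ✓; viscosity out of range ✓; selectivity up ✓ (by conversion up → selectivity up); pressure drop high ✓
(D) off-spec feedstock — pressure fluctuation ✓; outlet temperature high ✓; yield down ✓; viscosity out of range ✓; selectivity up ✗; pressure drop high ✗
(E) feed contamination — does not account for pressure fluctuation
(C) is the only candidate with no mismatches.

C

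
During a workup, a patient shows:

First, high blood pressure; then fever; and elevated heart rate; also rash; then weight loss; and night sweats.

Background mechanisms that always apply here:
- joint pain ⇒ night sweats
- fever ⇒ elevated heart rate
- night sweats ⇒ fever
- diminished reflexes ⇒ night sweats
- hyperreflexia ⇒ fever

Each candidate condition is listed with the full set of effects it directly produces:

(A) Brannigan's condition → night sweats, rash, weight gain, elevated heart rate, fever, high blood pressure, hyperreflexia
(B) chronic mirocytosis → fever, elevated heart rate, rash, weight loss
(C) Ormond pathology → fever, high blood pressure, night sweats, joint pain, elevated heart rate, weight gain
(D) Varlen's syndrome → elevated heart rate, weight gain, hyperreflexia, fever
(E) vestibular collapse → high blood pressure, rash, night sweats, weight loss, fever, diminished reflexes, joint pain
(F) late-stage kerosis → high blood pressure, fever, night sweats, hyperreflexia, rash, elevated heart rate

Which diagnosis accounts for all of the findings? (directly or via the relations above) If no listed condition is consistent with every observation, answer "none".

E

Testing each hypothesis:
(A) Brannigan's condition — high blood pressure match; fever match; elevated heart rate match; rash match; weight loss miss; night sweats match
(B) chronic mirocytosis — high blood pressure miss; fever match; elevated heart rate match; rash match; weight loss match; night sweats miss
(C) Ormond pathology — fails on rash, weight loss (predicts weight gain, not weight loss)
(D) Varlen's syndrome — fails on high blood pressure, rash, weight loss, night sweats (predicts weight gain, not weight loss)
(E) vestibular collapse — high blood pressure match; fever match; elevated heart rate match (via fever → elevated heart rate); rash match; weight loss match; night sweats match
(F) late-stage kerosis — high blood pressure match; fever match; elevated heart rate match; rash match; weight loss miss; night sweats match
(E) alone accounts for all the evidence.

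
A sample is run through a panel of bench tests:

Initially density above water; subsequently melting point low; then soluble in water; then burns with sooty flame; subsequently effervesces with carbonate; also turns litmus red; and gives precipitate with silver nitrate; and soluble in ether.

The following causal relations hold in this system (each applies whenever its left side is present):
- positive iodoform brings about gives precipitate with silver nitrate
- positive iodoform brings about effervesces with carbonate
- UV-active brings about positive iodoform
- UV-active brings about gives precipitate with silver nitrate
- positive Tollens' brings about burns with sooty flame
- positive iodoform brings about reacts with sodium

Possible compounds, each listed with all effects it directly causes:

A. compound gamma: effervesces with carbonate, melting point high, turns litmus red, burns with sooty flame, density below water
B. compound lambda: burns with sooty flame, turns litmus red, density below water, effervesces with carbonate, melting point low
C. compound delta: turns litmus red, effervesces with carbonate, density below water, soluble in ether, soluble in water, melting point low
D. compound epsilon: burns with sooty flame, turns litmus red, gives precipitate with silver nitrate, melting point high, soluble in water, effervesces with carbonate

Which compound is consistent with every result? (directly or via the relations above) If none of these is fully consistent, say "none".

Per-candidate check:
(A) compound gamma — density above water NO; melting point low NO; soluble in water NO; burns with sooty flame yes; effervesces with carbonate yes; turns litmus red yes; gives precipitate with silver nitrate NO; soluble in ether NO
(B) compound lambda — fails on density above water, soluble in water, gives precipitate with silver nitrate, soluble in ether (predicts density below water, not density above water)
(C) compound delta — fails on density above water, burns with sooty flame, gives precipitate with silver nitrate (predicts density below water, not density above water)
(D) compound epsilon — fails on density above water, melting point low, soluble in ether (predicts melting point high, not melting point low)
Every candidate fails on at least one observation.

none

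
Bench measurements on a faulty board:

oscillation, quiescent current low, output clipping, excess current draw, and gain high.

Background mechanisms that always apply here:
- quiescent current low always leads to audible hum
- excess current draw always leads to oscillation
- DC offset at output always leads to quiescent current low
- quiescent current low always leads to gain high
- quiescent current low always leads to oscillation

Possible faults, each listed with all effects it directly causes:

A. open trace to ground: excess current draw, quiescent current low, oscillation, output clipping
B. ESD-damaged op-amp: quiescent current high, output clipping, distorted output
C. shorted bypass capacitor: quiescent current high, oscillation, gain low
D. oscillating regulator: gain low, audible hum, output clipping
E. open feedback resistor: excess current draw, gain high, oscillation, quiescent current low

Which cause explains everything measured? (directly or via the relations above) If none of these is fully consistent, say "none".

A

Testing each hypothesis:
(A) open trace to ground — accounts for every observation (gain high via quiescent current low → gain high)
(B) ESD-damaged op-amp — oscillation NO; quiescent current low NO; output clipping yes; excess current draw NO; gain high NO
(C) shorted bypass capacitor — fails on quiescent current low, output clipping, excess current draw, gain high (predicts quiescent current high, not quiescent current low; predicts gain low, not gain high)
(D) oscillating regulator — oscillation NO; quiescent current low NO; output clipping yes; excess current draw NO; gain high NO
(E) open feedback resistor — does not account for output clipping
(A) is the only candidate with no mismatches.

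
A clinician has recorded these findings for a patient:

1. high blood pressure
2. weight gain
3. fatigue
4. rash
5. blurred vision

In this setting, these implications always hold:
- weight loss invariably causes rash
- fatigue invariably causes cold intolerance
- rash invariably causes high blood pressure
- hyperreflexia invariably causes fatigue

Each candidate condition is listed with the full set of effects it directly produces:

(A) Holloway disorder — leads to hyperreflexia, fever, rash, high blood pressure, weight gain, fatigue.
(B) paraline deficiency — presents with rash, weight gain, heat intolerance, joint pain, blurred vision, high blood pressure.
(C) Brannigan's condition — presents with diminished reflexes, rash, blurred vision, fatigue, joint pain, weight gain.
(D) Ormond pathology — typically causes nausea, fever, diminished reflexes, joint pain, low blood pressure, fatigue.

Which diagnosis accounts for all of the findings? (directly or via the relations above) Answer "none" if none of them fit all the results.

For each candidate, compare predicted effects to what was observed:
(A) Holloway disorder — high blood pressure yes; weight gain yes; fatigue yes; rash yes; blurred vision NO
(B) paraline deficiency — does not account for fatigue
(C) Brannigan's condition — high blood pressure yes (via rash → high blood pressure); weight gain yes; fatigue yes; rash yes; blurred vision yes
(D) Ormond pathology — high blood pressure NO; weight gain NO; fatigue yes; rash NO; blurred vision NO
(C) is the only candidate with no mismatches.

C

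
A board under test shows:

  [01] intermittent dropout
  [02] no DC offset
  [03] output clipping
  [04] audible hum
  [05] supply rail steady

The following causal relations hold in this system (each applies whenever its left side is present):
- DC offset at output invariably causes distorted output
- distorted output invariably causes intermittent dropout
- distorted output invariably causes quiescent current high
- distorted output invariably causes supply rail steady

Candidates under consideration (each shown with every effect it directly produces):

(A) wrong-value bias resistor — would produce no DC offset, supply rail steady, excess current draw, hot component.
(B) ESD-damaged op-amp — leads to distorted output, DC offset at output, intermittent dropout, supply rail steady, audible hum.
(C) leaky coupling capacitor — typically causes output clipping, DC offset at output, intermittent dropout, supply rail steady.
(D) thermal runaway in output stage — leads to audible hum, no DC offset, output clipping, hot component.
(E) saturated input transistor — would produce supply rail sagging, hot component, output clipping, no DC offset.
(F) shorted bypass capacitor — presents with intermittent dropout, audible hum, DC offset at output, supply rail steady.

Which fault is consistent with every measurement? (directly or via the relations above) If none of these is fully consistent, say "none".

Per-candidate check:
(A) wrong-value bias resistor — does not account for intermittent dropout, output clipping, audible hum
(B) ESD-damaged op-amp — intermittent dropout yes; no DC offset NO; output clipping NO; audible hum yes; supply rail steady yes
(C) leaky coupling capacitor — intermittent dropout yes; no DC offset NO; output clipping yes; audible hum NO; supply rail steady yes
(D) thermal runaway in output stage — does not account for intermittent dropout, supply rail steady
(E) saturated input transistor — intermittent dropout NO; no DC offset yes; output clipping yes; audible hum NO; supply rail steady NO
(F) shorted bypass capacitor — intermittent dropout yes; no DC offset NO; output clipping NO; audible hum yes; supply rail steady yes
None of the listed candidates fits everything.

none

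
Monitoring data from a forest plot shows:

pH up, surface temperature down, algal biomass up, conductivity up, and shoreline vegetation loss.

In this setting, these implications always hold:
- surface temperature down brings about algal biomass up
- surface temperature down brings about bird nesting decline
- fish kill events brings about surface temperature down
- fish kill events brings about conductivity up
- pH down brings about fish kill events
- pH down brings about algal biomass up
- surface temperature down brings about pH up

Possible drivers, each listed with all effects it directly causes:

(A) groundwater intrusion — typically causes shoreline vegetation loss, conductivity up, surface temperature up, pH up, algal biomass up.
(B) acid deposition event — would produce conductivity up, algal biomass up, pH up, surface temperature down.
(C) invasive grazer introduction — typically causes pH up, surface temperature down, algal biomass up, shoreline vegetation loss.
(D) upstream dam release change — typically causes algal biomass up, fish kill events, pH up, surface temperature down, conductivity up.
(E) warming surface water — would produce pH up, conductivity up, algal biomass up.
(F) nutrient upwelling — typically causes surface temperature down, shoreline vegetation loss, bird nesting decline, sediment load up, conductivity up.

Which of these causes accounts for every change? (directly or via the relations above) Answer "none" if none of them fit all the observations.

F

For each candidate, compare predicted effects to what was observed:
(A) groundwater intrusion — fails on surface temperature down (predicts surface temperature up, not surface temperature down)
(B) acid deposition event — pH up match; surface temperature down match; algal biomass up match; conductivity up match; shoreline vegetation loss miss
(C) invasive grazer introduction — pH up match; surface temperature down match; algal biomass up match; conductivity up miss; shoreline vegetation loss match
(D) upstream dam release change — pH up match; surface temperature down match; algal biomass up match; conductivity up match; shoreline vegetation loss miss
(E) warming surface water — pH up match; surface temperature down miss; algal biomass up match; conductivity up match; shoreline vegetation loss miss
(F) nutrient upwelling — pH up match (via surface temperature down → pH up); surface temperature down match; algal biomass up match (via surface temperature down → algal biomass up); conductivity up match; shoreline vegetation loss match
Only (F) is consistent with every observation.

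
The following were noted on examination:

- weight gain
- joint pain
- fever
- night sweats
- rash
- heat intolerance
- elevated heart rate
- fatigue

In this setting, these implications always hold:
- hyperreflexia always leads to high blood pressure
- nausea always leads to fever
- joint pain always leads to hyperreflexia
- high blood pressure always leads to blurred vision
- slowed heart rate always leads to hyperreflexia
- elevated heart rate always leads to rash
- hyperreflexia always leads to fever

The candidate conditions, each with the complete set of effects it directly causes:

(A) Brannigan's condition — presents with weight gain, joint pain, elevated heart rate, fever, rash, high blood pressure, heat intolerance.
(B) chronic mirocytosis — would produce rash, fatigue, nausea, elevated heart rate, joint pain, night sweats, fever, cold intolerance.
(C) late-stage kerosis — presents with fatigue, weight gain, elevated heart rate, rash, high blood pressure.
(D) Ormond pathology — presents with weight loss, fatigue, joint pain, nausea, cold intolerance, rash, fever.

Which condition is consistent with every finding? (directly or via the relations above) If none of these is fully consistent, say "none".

none

Testing each hypothesis:
(A) Brannigan's condition — does not account for night sweats, fatigue
(B) chronic mirocytosis — weight gain -; joint pain +; fever +; night sweats +; rash +; heat intolerance -; elevated heart rate +; fatigue +
(C) late-stage kerosis — weight gain +; joint pain -; fever -; night sweats -; rash +; heat intolerance -; elevated heart rate +; fatigue +
(D) Ormond pathology — fails on weight gain, night sweats, heat intolerance, elevated heart rate (predicts weight loss, not weight gain; predicts cold intolerance, not heat intolerance)
No candidate is consistent with all observations.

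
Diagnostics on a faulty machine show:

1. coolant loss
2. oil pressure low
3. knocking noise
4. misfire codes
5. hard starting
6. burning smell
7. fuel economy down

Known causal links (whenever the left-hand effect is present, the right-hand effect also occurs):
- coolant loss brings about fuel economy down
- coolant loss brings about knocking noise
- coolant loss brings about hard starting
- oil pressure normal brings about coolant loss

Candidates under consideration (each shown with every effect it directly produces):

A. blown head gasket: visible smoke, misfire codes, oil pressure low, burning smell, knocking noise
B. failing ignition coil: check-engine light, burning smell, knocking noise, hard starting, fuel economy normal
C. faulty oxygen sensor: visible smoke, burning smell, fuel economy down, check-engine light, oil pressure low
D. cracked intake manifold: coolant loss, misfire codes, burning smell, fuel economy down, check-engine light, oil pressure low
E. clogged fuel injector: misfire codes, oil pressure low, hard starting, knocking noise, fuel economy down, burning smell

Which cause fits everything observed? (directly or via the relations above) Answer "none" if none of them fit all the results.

Per-candidate check:
(A) blown head gasket — coolant loss -; oil pressure low +; knocking noise +; misfire codes +; hard starting -; burning smell +; fuel economy down -
(B) failing ignition coil — coolant loss -; oil pressure low -; knocking noise +; misfire codes -; hard starting +; burning smell +; fuel economy down -
(C) faulty oxygen sensor — coolant loss -; oil pressure low +; knocking noise -; misfire codes -; hard starting -; burning smell +; fuel economy down +
(D) cracked intake manifold — accounts for every observation (knocking noise by coolant loss → knocking noise)
(E) clogged fuel injector — coolant loss -; oil pressure low +; knocking noise +; misfire codes +; hard starting +; burning smell +; fuel economy down +
(D) is the only candidate with no mismatches.

D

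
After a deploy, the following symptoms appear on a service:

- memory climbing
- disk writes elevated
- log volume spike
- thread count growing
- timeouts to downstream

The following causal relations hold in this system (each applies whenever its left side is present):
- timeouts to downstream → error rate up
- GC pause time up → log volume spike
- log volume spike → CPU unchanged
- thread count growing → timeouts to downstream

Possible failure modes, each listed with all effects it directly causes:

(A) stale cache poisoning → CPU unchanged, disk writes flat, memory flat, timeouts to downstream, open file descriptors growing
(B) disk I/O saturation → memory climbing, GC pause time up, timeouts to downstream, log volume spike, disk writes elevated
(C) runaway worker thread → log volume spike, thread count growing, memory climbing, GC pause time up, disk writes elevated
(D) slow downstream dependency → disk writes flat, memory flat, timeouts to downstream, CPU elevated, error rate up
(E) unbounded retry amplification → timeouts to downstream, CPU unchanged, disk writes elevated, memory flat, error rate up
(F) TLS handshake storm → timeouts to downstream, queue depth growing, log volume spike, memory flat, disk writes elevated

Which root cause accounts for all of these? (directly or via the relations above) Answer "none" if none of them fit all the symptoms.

Checking each candidate against the observations:
(A) stale cache poisoning — memory climbing miss; disk writes elevated miss; log volume spike miss; thread count growing miss; timeouts to downstream match
(B) disk I/O saturation — does not account for thread count growing
(C) runaway worker thread — memory climbing match; disk writes elevated match; log volume spike match; thread count growing match; timeouts to downstream match (through thread count growing → timeouts to downstream)
(D) slow downstream dependency — fails on memory climbing, disk writes elevated, log volume spike, thread count growing (predicts memory flat, not memory climbing; predicts disk writes flat, not disk writes elevated)
(E) unbounded retry amplification — memory climbing miss; disk writes elevated match; log volume spike miss; thread count growing miss; timeouts to downstream match
(F) TLS handshake storm — fails on memory climbing, thread count growing (predicts memory flat, not memory climbing)
(C) is the only candidate with no mismatches.

C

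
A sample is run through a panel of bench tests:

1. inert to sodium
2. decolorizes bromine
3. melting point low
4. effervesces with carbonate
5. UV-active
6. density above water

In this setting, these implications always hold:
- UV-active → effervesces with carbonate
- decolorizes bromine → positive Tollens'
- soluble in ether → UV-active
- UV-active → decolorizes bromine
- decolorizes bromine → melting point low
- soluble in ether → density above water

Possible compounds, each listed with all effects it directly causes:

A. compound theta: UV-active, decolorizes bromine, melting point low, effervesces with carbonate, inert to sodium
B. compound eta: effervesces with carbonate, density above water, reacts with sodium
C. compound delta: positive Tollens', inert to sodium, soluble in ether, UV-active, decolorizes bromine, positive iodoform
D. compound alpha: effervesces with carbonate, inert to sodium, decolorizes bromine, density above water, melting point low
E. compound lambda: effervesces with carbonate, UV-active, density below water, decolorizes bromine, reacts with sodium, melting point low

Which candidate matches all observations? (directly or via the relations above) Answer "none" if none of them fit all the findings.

C

Checking each candidate against the observations:
(A) compound theta — inert to sodium ✓; decolorizes bromine ✓; melting point low ✓; effervesces with carbonate ✓; UV-active ✓; density above water ✗
(B) compound eta — inert to sodium ✗; decolorizes bromine ✗; melting point low ✗; effervesces with carbonate ✓; UV-active ✗; density above water ✓
(C) compound delta — inert to sodium ✓; decolorizes bromine ✓; melting point low ✓ (through decolorizes bromine → melting point low); effervesces with carbonate ✓ (through UV-active → effervesces with carbonate); UV-active ✓; density above water ✓ (through soluble in ether → density above water)
(D) compound alpha — inert to sodium ✓; decolorizes bromine ✓; melting point low ✓; effervesces with carbonate ✓; UV-active ✗; density above water ✓
(E) compound lambda — fails on inert to sodium, density above water (predicts reacts with sodium, not inert to sodium; predicts density below water, not density above water)
Only (C) is consistent with every observation.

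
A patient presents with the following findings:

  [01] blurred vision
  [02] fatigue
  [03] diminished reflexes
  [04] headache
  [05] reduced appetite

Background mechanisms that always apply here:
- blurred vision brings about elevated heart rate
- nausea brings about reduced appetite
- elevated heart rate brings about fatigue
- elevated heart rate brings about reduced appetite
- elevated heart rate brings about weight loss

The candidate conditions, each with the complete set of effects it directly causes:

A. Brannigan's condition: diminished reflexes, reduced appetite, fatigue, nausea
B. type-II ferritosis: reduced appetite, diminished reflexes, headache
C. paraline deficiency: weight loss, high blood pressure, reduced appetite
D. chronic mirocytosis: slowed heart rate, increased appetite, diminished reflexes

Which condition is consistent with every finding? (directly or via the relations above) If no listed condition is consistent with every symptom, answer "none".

none

Testing each hypothesis:
(A) Brannigan's condition — does not account for blurred vision, headache
(B) type-II ferritosis — does not account for blurred vision, fatigue
(C) paraline deficiency — blurred vision miss; fatigue miss; diminished reflexes miss; headache miss; reduced appetite match
(D) chronic mirocytosis — fails on blurred vision, fatigue, headache, reduced appetite (predicts increased appetite, not reduced appetite)
No candidate is consistent with all observations.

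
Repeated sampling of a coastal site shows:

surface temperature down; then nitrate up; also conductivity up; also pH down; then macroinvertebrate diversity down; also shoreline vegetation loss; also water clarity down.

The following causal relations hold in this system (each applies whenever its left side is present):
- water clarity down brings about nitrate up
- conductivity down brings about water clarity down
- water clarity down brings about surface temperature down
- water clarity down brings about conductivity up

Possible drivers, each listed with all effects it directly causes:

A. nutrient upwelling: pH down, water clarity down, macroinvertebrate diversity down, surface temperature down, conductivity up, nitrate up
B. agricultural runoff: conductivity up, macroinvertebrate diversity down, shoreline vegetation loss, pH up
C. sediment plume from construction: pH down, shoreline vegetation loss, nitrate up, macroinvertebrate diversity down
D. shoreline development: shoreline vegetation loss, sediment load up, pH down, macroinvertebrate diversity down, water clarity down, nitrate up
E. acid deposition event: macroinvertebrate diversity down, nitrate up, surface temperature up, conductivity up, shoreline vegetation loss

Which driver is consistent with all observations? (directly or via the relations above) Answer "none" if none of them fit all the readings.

D

For each candidate, compare predicted effects to what was observed:
(A) nutrient upwelling — surface temperature down +; nitrate up +; conductivity up +; pH down +; macroinvertebrate diversity down +; shoreline vegetation loss -; water clarity down +
(B) agricultural runoff — fails on surface temperature down, nitrate up, pH down, water clarity down (predicts pH up, not pH down)
(C) sediment plume from construction — does not account for surface temperature down, conductivity up, water clarity down
(D) shoreline development — surface temperature down + (by water clarity down → surface temperature down); nitrate up +; conductivity up + (by water clarity down → conductivity up); pH down +; macroinvertebrate diversity down +; shoreline vegetation loss +; water clarity down +
(E) acid deposition event — surface temperature down -; nitrate up +; conductivity up +; pH down -; macroinvertebrate diversity down +; shoreline vegetation loss +; water clarity down -
(D) is the only candidate with no mismatches.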